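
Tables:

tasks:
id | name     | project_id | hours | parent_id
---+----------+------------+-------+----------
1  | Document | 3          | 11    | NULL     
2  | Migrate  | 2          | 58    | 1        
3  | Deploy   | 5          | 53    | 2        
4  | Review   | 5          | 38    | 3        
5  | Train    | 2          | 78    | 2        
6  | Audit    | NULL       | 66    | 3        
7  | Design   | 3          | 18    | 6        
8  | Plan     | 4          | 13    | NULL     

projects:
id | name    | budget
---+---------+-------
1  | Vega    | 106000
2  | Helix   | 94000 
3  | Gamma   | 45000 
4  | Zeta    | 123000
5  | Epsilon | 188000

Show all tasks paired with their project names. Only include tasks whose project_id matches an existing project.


INNER JOIN keeps only tasks rows whose project_id matches an id in projects. Walk through each task:
  - task 1 (Document): project_id=3 -> matches Gamma
  - task 2 (Migrate): project_id=2 -> matches Helix
  - task 3 (Deploy): project_id=5 -> matches Epsilon
  - task 4 (Review): project_id=5 -> matches Epsilon
  - task 5 (Train): project_id=2 -> matches Helix
  - task 6 (Audit): project_id=NULL, no match -> dropped
  - task 7 (Design): project_id=3 -> matches Gamma
  - task 8 (Plan): project_id=4 -> matches Zeta
So 1 of 8 rows is dropped.

SQL:
SELECT a.name, b.name AS project
FROM tasks a
INNER JOIN projects b ON a.project_id = b.id

Result:
name     | project
---------+--------
Document | Gamma  
Migrate  | Helix  
Deploy   | Epsilon
Review   | Epsilon
Train    | Helix  
Design   | Gamma  
Plan     | Zeta   


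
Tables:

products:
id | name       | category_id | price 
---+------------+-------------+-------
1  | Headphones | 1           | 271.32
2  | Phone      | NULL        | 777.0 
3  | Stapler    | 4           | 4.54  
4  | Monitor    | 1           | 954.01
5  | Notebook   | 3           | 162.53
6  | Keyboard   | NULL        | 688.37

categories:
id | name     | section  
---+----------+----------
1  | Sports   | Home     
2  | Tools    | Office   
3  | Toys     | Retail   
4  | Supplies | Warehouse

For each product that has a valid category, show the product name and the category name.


INNER JOIN keeps only products rows whose category_id matches an id in categories. Walk through each product:
  - product 1 (Headphones): category_id=1 -> matches Sports
  - product 2 (Phone): category_id=NULL, no match -> dropped
  - product 3 (Stapler): category_id=4 -> matches Supplies
  - product 4 (Monitor): category_id=1 -> matches Sports
  - product 5 (Notebook): category_id=3 -> matches Toys
  - product 6 (Keyboard): category_id=NULL, no match -> dropped
So 2 of 6 rows are dropped.

SQL:
SELECT a.name, b.name AS category
FROM products a
INNER JOIN categories b ON a.category_id = b.id

Result:
name       | category
-----------+---------
Headphones | Sports  
Stapler    | Supplies
Monitor    | Sports  
Notebook   | Toys    


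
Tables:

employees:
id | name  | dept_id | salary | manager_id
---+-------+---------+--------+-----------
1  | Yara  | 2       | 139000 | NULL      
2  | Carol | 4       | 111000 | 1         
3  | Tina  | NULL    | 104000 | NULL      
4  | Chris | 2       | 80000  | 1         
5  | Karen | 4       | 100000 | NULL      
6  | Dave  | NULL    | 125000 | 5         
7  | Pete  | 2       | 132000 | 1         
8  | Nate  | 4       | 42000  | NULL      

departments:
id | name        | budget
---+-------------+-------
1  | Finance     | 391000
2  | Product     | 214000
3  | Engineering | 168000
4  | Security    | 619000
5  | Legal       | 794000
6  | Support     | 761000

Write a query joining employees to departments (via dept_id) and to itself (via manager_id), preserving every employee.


Two LEFT JOINs from the same base table employees: one to departments via dept_id, one to employees itself via manager_id. Both are LEFT so every employee is preserved.
Match against departments:
  - employee 1 (Yara): dept_id=2 -> matches Product
  - employee 2 (Carol): dept_id=4 -> matches Security
  - employee 3 (Tina): dept_id=NULL, no match -> kept with NULL
  - employee 4 (Chris): dept_id=2 -> matches Product
  - employee 5 (Karen): dept_id=4 -> matches Security
  - employee 6 (Dave): dept_id=NULL, no match -> kept with NULL
  - employee 7 (Pete): dept_id=2 -> matches Product
  - employee 8 (Nate): dept_id=4 -> matches Security
Match against employees (self):
  - employee 1 (Yara): manager_id=NULL -> NULL
  - employee 2 (Carol): manager_id=1 -> Yara
  - employee 3 (Tina): manager_id=NULL -> NULL
  - employee 4 (Chris): manager_id=1 -> Yara
  - employee 5 (Karen): manager_id=NULL -> NULL
  - employee 6 (Dave): manager_id=5 -> Karen
  - employee 7 (Pete): manager_id=1 -> Yara
  - employee 8 (Nate): manager_id=NULL -> NULL

SQL:
SELECT a.name, b.name AS department, c.name AS manager
FROM employees a
LEFT JOIN departments b ON a.dept_id = b.id
LEFT JOIN employees c ON a.manager_id = c.id

Result:
name  | department | manager
------+------------+--------
Yara  | Product    | NULL   
Carol | Security   | Yara   
Tina  | NULL       | NULL   
Chris | Product    | Yara   
Karen | Security   | NULL   
Dave  | NULL       | Karen  
Pete  | Product    | Yara   
Nate  | Security   | NULL   


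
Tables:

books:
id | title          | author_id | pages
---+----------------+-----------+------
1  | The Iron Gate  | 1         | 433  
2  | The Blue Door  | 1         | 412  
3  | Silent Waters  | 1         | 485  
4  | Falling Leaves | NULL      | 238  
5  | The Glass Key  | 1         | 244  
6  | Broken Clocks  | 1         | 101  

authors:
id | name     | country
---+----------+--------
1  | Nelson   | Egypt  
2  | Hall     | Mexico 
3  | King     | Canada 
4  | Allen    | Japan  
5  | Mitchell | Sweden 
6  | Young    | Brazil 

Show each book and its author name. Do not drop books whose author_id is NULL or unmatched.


LEFT JOIN keeps every row from books (the left table); where author_id has no match in authors, the author columns become NULL. Walk through each book:
  - book 1 (The Iron Gate): author_id=1 -> matches Nelson
  - book 2 (The Blue Door): author_id=1 -> matches Nelson
  - book 3 (Silent Waters): author_id=1 -> matches Nelson
  - book 4 (Falling Leaves): author_id=NULL, no match -> kept with NULL
  - book 5 (The Glass Key): author_id=1 -> matches Nelson
  - book 6 (Broken Clocks): author_id=1 -> matches Nelson
All 6 rows appear; 1 has NULL author.

SQL:
SELECT a.title, b.name AS author
FROM books a
LEFT JOIN authors b ON a.author_id = b.id

Result:
title          | author
---------------+-------
The Iron Gate  | Nelson
The Blue Door  | Nelson
Silent Waters  | Nelson
Falling Leaves | NULL  
The Glass Key  | Nelson
Broken Clocks  | Nelson


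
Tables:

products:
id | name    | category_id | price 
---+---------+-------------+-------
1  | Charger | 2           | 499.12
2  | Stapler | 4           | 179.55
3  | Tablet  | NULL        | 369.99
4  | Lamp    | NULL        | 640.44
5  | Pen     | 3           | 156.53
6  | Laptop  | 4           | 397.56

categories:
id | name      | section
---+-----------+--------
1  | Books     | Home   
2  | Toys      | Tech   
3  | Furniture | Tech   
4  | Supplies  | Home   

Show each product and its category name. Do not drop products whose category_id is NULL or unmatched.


LEFT JOIN keeps every row from products (the left table); where category_id has no match in categories, the category columns become NULL. Walk through each product:
  - product 1 (Charger): category_id=2 -> matches Toys
  - product 2 (Stapler): category_id=4 -> matches Supplies
  - product 3 (Tablet): category_id=NULL, no match -> kept with NULL
  - product 4 (Lamp): category_id=NULL, no match -> kept with NULL
  - product 5 (Pen): category_id=3 -> matches Furniture
  - product 6 (Laptop): category_id=4 -> matches Supplies
All 6 rows appear; 2 have NULL category.

SQL:
SELECT a.name, b.name AS category
FROM products a
LEFT JOIN categories b ON a.category_id = b.id

Result:
name    | category 
--------+----------
Charger | Toys     
Stapler | Supplies 
Tablet  | NULL     
Lamp    | NULL     
Pen     | Furniture
Laptop  | Supplies 


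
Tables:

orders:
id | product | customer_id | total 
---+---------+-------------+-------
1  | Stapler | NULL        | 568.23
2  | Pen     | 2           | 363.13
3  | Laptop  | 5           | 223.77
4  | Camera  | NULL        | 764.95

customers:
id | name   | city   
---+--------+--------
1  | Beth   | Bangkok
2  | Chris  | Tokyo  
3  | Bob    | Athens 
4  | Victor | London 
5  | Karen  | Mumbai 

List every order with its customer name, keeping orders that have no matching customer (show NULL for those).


LEFT JOIN keeps every row from orders (the left table); where customer_id has no match in customers, the customer columns become NULL. Walk through each order:
  - order 1 (Stapler): customer_id=NULL, no match -> kept with NULL
  - order 2 (Pen): customer_id=2 -> matches Chris
  - order 3 (Laptop): customer_id=5 -> matches Karen
  - order 4 (Camera): customer_id=NULL, no match -> kept with NULL
All 4 rows appear; 2 have NULL customer.

SQL:
SELECT a.product, b.name AS customer
FROM orders a
LEFT JOIN customers b ON a.customer_id = b.id

Result:
product | customer
--------+---------
Stapler | NULL    
Pen     | Chris   
Laptop  | Karen   
Camera  | NULL    


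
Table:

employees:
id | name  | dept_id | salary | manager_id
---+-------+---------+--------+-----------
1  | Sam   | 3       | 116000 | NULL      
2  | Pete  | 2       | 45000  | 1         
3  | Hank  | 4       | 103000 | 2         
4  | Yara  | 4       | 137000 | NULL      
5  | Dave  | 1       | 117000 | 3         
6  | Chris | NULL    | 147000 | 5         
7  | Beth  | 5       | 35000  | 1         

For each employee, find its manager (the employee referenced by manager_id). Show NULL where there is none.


This is a self-join: employees is joined to a second copy of itself, matching each row's manager_id to another row's id. Use LEFT JOIN so rows with manager_id=NULL are kept.
  - employee 1 (Sam): manager_id=NULL -> NULL
  - employee 2 (Pete): manager_id=1 -> Sam
  - employee 3 (Hank): manager_id=2 -> Pete
  - employee 4 (Yara): manager_id=NULL -> NULL
  - employee 5 (Dave): manager_id=3 -> Hank
  - employee 6 (Chris): manager_id=5 -> Dave
  - employee 7 (Beth): manager_id=1 -> Sam

SQL:
SELECT a.name AS item, b.name AS manager
FROM employees a
LEFT JOIN employees b ON a.manager_id = b.id

Result:
item  | manager
------+--------
Sam   | NULL   
Pete  | Sam    
Hank  | Pete   
Yara  | NULL   
Dave  | Hank   
Chris | Dave   
Beth  | Sam    


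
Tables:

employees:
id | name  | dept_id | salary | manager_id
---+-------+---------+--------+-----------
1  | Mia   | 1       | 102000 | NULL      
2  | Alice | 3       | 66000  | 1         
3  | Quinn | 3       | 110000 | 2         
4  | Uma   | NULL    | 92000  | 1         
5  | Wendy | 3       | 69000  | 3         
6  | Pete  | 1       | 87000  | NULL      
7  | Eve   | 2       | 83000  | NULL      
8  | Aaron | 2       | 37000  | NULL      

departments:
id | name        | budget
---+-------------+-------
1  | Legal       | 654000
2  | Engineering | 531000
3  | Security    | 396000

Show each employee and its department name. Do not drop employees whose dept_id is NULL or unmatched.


LEFT JOIN keeps every row from employees (the left table); where dept_id has no match in departments, the department columns become NULL. Walk through each employee:
  - employee 1 (Mia): dept_id=1 -> matches Legal
  - employee 2 (Alice): dept_id=3 -> matches Security
  - employee 3 (Quinn): dept_id=3 -> matches Security
  - employee 4 (Uma): dept_id=NULL, no match -> kept with NULL
  - employee 5 (Wendy): dept_id=3 -> matches Security
  - employee 6 (Pete): dept_id=1 -> matches Legal
  - employee 7 (Eve): dept_id=2 -> matches Engineering
  - employee 8 (Aaron): dept_id=2 -> matches Engineering
All 8 rows appear; 1 has NULL department.

SQL:
SELECT a.name, b.name AS department
FROM employees a
LEFT JOIN departments b ON a.dept_id = b.id

Result:
name  | department 
------+------------
Mia   | Legal      
Alice | Security   
Quinn | Security   
Uma   | NULL       
Wendy | Security   
Pete  | Legal      
Eve   | Engineering
Aaron | Engineering


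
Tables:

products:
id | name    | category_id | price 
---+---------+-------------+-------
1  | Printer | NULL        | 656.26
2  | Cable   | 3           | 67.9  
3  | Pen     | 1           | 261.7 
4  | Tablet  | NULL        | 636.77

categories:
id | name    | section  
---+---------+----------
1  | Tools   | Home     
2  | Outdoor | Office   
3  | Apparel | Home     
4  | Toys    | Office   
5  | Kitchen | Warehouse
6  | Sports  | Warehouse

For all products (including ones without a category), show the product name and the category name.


LEFT JOIN keeps every row from products (the left table); where category_id has no match in categories, the category columns become NULL. Walk through each product:
  - product 1 (Printer): category_id=NULL, no match -> kept with NULL
  - product 2 (Cable): category_id=3 -> matches Apparel
  - product 3 (Pen): category_id=1 -> matches Tools
  - product 4 (Tablet): category_id=NULL, no match -> kept with NULL
All 4 rows appear; 2 have NULL category.

SQL:
SELECT a.name, b.name AS category
FROM products a
LEFT JOIN categories b ON a.category_id = b.id

Result:
name    | category
--------+---------
Printer | NULL    
Cable   | Apparel 
Pen     | Tools   
Tablet  | NULL    


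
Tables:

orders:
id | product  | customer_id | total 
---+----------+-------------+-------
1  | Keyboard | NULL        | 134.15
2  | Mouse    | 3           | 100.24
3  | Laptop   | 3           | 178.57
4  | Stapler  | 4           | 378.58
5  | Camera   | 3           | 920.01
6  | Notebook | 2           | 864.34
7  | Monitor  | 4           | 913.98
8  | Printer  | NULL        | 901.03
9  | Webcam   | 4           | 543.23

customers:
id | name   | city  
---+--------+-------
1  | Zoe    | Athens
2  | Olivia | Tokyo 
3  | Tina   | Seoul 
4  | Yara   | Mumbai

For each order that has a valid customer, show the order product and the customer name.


INNER JOIN keeps only orders rows whose customer_id matches an id in customers. Walk through each order:
  - order 1 (Keyboard): customer_id=NULL, no match -> dropped
  - order 2 (Mouse): customer_id=3 -> matches Tina
  - order 3 (Laptop): customer_id=3 -> matches Tina
  - order 4 (Stapler): customer_id=4 -> matches Yara
  - order 5 (Camera): customer_id=3 -> matches Tina
  - order 6 (Notebook): customer_id=2 -> matches Olivia
  - order 7 (Monitor): customer_id=4 -> matches Yara
  - order 8 (Printer): customer_id=NULL, no match -> dropped
  - order 9 (Webcam): customer_id=4 -> matches Yara
So 2 of 9 rows are dropped.

SQL:
SELECT a.product, b.name AS customer
FROM orders a
INNER JOIN customers b ON a.customer_id = b.id

Result:
product  | customer
---------+---------
Mouse    | Tina    
Laptop   | Tina    
Stapler  | Yara    
Camera   | Tina    
Notebook | Olivia  
Monitor  | Yara    
Webcam   | Yara    


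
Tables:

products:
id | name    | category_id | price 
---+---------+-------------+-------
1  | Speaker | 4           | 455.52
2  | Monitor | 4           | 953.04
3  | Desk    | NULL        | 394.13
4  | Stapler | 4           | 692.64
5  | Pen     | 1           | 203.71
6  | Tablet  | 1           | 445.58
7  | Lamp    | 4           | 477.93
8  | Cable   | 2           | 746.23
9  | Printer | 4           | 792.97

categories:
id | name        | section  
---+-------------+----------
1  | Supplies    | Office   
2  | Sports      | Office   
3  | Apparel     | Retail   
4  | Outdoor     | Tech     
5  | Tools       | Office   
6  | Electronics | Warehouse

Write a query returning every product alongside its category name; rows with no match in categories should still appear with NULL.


LEFT JOIN keeps every row from products (the left table); where category_id has no match in categories, the category columns become NULL. Walk through each product:
  - product 1 (Speaker): category_id=4 -> matches Outdoor
  - product 2 (Monitor): category_id=4 -> matches Outdoor
  - product 3 (Desk): category_id=NULL, no match -> kept with NULL
  - product 4 (Stapler): category_id=4 -> matches Outdoor
  - product 5 (Pen): category_id=1 -> matches Supplies
  - product 6 (Tablet): category_id=1 -> matches Supplies
  - product 7 (Lamp): category_id=4 -> matches Outdoor
  - product 8 (Cable): category_id=2 -> matches Sports
  - product 9 (Printer): category_id=4 -> matches Outdoor
All 9 rows appear; 1 has NULL category.

SQL:
SELECT a.name, b.name AS category
FROM products a
LEFT JOIN categories b ON a.category_id = b.id

Result:
name    | category
--------+---------
Speaker | Outdoor 
Monitor | Outdoor 
Desk    | NULL    
Stapler | Outdoor 
Pen     | Supplies
Tablet  | Supplies
Lamp    | Outdoor 
Cable   | Sports  
Printer | Outdoor 


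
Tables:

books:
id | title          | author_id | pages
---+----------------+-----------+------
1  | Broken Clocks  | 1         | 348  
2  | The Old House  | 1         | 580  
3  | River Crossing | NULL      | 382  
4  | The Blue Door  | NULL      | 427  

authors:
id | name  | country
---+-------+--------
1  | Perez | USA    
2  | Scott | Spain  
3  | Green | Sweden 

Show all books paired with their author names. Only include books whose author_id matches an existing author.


INNER JOIN keeps only books rows whose author_id matches an id in authors. Walk through each book:
  - book 1 (Broken Clocks): author_id=1 -> matches Perez
  - book 2 (The Old House): author_id=1 -> matches Perez
  - book 3 (River Crossing): author_id=NULL, no match -> dropped
  - book 4 (The Blue Door): author_id=NULL, no match -> dropped
So 2 of 4 rows are dropped.

SQL:
SELECT a.title, b.name AS author
FROM books a
INNER JOIN authors b ON a.author_id = b.id

Result:
title         | author
--------------+-------
Broken Clocks | Perez 
The Old House | Perez 


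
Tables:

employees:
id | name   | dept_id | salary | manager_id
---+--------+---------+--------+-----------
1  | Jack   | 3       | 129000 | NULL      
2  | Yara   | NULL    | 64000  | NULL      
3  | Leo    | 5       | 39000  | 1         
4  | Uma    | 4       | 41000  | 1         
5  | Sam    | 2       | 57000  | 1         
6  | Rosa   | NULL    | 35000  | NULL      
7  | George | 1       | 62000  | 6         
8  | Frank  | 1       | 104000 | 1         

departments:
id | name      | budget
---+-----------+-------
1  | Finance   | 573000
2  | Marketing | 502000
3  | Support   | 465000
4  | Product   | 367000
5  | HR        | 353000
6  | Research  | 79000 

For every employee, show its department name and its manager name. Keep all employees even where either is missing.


Two LEFT JOINs from the same base table employees: one to departments via dept_id, one to employees itself via manager_id. Both are LEFT so every employee is preserved.
Match against departments:
  - employee 1 (Jack): dept_id=3 -> matches Support
  - employee 2 (Yara): dept_id=NULL, no match -> kept with NULL
  - employee 3 (Leo): dept_id=5 -> matches HR
  - employee 4 (Uma): dept_id=4 -> matches Product
  - employee 5 (Sam): dept_id=2 -> matches Marketing
  - employee 6 (Rosa): dept_id=NULL, no match -> kept with NULL
  - employee 7 (George): dept_id=1 -> matches Finance
  - employee 8 (Frank): dept_id=1 -> matches Finance
Match against employees (self):
  - employee 1 (Jack): manager_id=NULL -> NULL
  - employee 2 (Yara): manager_id=NULL -> NULL
  - employee 3 (Leo): manager_id=1 -> Jack
  - employee 4 (Uma): manager_id=1 -> Jack
  - employee 5 (Sam): manager_id=1 -> Jack
  - employee 6 (Rosa): manager_id=NULL -> NULL
  - employee 7 (George): manager_id=6 -> Rosa
  - employee 8 (Frank): manager_id=1 -> Jack

SQL:
SELECT a.name, b.name AS department, c.name AS manager
FROM employees a
LEFT JOIN departments b ON a.dept_id = b.id
LEFT JOIN employees c ON a.manager_id = c.id

Result:
name   | department | manager
-------+------------+--------
Jack   | Support    | NULL   
Yara   | NULL       | NULL   
Leo    | HR         | Jack   
Uma    | Product    | Jack   
Sam    | Marketing  | Jack   
Rosa   | NULL       | NULL   
George | Finance    | Rosa   
Frank  | Finance    | Jack   


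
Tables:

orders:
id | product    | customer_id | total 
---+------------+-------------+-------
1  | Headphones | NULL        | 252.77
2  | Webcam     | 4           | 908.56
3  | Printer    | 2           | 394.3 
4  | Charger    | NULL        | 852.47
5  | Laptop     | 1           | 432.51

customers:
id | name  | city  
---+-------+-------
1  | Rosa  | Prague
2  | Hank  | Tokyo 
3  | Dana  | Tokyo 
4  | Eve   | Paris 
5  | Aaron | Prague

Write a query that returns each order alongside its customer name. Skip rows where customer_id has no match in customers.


INNER JOIN keeps only orders rows whose customer_id matches an id in customers. Walk through each order:
  - order 1 (Headphones): customer_id=NULL, no match -> dropped
  - order 2 (Webcam): customer_id=4 -> matches Eve
  - order 3 (Printer): customer_id=2 -> matches Hank
  - order 4 (Charger): customer_id=NULL, no match -> dropped
  - order 5 (Laptop): customer_id=1 -> matches Rosa
So 2 of 5 rows are dropped.

SQL:
SELECT a.product, b.name AS customer
FROM orders a
INNER JOIN customers b ON a.customer_id = b.id

Result:
product | customer
--------+---------
Webcam  | Eve     
Printer | Hank    
Laptop  | Rosa    


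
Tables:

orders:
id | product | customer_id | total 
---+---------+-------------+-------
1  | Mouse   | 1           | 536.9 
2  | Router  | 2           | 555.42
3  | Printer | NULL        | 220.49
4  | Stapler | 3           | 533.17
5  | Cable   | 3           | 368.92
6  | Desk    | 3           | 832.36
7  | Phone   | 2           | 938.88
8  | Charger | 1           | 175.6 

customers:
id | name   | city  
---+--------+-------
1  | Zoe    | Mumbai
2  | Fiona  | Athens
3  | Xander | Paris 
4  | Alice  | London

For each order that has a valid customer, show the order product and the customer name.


INNER JOIN keeps only orders rows whose customer_id matches an id in customers. Walk through each order:
  - order 1 (Mouse): customer_id=1 -> matches Zoe
  - order 2 (Router): customer_id=2 -> matches Fiona
  - order 3 (Printer): customer_id=NULL, no match -> dropped
  - order 4 (Stapler): customer_id=3 -> matches Xander
  - order 5 (Cable): customer_id=3 -> matches Xander
  - order 6 (Desk): customer_id=3 -> matches Xander
  - order 7 (Phone): customer_id=2 -> matches Fiona
  - order 8 (Charger): customer_id=1 -> matches Zoe
So 1 of 8 rows is dropped.

SQL:
SELECT a.product, b.name AS customer
FROM orders a
INNER JOIN customers b ON a.customer_id = b.id

Result:
product | customer
--------+---------
Mouse   | Zoe     
Router  | Fiona   
Stapler | Xander  
Cable   | Xander  
Desk    | Xander  
Phone   | Fiona   
Charger | Zoe     


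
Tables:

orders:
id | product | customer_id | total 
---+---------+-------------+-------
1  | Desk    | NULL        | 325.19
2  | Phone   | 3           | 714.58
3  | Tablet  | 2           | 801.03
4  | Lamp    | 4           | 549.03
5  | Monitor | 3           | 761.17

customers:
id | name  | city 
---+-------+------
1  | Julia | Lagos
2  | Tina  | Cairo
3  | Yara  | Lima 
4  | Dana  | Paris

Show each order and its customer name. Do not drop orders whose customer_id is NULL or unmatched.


LEFT JOIN keeps every row from orders (the left table); where customer_id has no match in customers, the customer columns become NULL. Walk through each order:
  - order 1 (Desk): customer_id=NULL, no match -> kept with NULL
  - order 2 (Phone): customer_id=3 -> matches Yara
  - order 3 (Tablet): customer_id=2 -> matches Tina
  - order 4 (Lamp): customer_id=4 -> matches Dana
  - order 5 (Monitor): customer_id=3 -> matches Yara
All 5 rows appear; 1 has NULL customer.

SQL:
SELECT a.product, b.name AS customer
FROM orders a
LEFT JOIN customers b ON a.customer_id = b.id

Result:
product | customer
--------+---------
Desk    | NULL    
Phone   | Yara    
Tablet  | Tina    
Lamp    | Dana    
Monitor | Yara    


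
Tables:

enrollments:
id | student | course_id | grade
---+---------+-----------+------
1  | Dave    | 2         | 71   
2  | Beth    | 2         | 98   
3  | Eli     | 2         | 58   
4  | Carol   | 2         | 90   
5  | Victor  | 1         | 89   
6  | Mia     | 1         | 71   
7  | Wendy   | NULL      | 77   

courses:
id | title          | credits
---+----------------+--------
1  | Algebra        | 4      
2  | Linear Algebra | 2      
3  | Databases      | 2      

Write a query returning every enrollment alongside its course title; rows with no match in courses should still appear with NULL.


LEFT JOIN keeps every row from enrollments (the left table); where course_id has no match in courses, the course columns become NULL. Walk through each enrollment:
  - enrollment 1 (Dave): course_id=2 -> matches Linear Algebra
  - enrollment 2 (Beth): course_id=2 -> matches Linear Algebra
  - enrollment 3 (Eli): course_id=2 -> matches Linear Algebra
  - enrollment 4 (Carol): course_id=2 -> matches Linear Algebra
  - enrollment 5 (Victor): course_id=1 -> matches Algebra
  - enrollment 6 (Mia): course_id=1 -> matches Algebra
  - enrollment 7 (Wendy): course_id=NULL, no match -> kept with NULL
All 7 rows appear; 1 has NULL course.

SQL:
SELECT a.student, b.title AS course
FROM enrollments a
LEFT JOIN courses b ON a.course_id = b.id

Result:
student | course        
--------+---------------
Dave    | Linear Algebra
Beth    | Linear Algebra
Eli     | Linear Algebra
Carol   | Linear Algebra
Victor  | Algebra       
Mia     | Algebra       
Wendy   | NULL          


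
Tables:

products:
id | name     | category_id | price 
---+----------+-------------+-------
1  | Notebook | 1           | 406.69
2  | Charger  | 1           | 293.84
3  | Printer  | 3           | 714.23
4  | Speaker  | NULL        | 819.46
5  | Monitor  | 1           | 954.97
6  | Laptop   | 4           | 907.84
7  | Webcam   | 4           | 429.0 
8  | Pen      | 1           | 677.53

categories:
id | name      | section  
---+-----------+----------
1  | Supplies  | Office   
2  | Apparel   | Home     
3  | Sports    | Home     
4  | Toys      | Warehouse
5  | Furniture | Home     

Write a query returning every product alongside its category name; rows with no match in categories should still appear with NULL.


LEFT JOIN keeps every row from products (the left table); where category_id has no match in categories, the category columns become NULL. Walk through each product:
  - product 1 (Notebook): category_id=1 -> matches Supplies
  - product 2 (Charger): category_id=1 -> matches Supplies
  - product 3 (Printer): category_id=3 -> matches Sports
  - product 4 (Speaker): category_id=NULL, no match -> kept with NULL
  - product 5 (Monitor): category_id=1 -> matches Supplies
  - product 6 (Laptop): category_id=4 -> matches Toys
  - product 7 (Webcam): category_id=4 -> matches Toys
  - product 8 (Pen): category_id=1 -> matches Supplies
All 8 rows appear; 1 has NULL category.

SQL:
SELECT a.name, b.name AS category
FROM products a
LEFT JOIN categories b ON a.category_id = b.id

Result:
name     | category
---------+---------
Notebook | Supplies
Charger  | Supplies
Printer  | Sports  
Speaker  | NULL    
Monitor  | Supplies
Laptop   | Toys    
Webcam   | Toys    
Pen      | Supplies


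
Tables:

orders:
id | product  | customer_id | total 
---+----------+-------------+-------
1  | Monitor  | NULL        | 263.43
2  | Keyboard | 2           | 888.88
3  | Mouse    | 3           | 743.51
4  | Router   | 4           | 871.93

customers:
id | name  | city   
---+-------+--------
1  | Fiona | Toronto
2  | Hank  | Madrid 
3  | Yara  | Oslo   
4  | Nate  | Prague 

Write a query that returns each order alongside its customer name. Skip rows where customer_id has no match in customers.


INNER JOIN keeps only orders rows whose customer_id matches an id in customers. Walk through each order:
  - order 1 (Monitor): customer_id=NULL, no match -> dropped
  - order 2 (Keyboard): customer_id=2 -> matches Hank
  - order 3 (Mouse): customer_id=3 -> matches Yara
  - order 4 (Router): customer_id=4 -> matches Nate
So 1 of 4 rows is dropped.

SQL:
SELECT a.product, b.name AS customer
FROM orders a
INNER JOIN customers b ON a.customer_id = b.id

Result:
product  | customer
---------+---------
Keyboard | Hank    
Mouse    | Yara    
Router   | Nate    


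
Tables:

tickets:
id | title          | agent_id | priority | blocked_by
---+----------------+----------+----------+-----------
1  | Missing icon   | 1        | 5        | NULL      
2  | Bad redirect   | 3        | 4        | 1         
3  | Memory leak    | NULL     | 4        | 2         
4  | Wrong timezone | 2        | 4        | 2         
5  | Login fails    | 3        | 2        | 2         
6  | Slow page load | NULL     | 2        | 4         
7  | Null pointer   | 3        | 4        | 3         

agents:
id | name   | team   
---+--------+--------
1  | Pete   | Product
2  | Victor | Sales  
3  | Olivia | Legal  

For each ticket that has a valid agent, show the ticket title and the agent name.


INNER JOIN keeps only tickets rows whose agent_id matches an id in agents. Walk through each ticket:
  - ticket 1 (Missing icon): agent_id=1 -> matches Pete
  - ticket 2 (Bad redirect): agent_id=3 -> matches Olivia
  - ticket 3 (Memory leak): agent_id=NULL, no match -> dropped
  - ticket 4 (Wrong timezone): agent_id=2 -> matches Victor
  - ticket 5 (Login fails): agent_id=3 -> matches Olivia
  - ticket 6 (Slow page load): agent_id=NULL, no match -> dropped
  - ticket 7 (Null pointer): agent_id=3 -> matches Olivia
So 2 of 7 rows are dropped.

SQL:
SELECT a.title, b.name AS agent
FROM tickets a
INNER JOIN agents b ON a.agent_id = b.id

Result:
title          | agent 
---------------+-------
Missing icon   | Pete  
Bad redirect   | Olivia
Wrong timezone | Victor
Login fails    | Olivia
Null pointer   | Olivia


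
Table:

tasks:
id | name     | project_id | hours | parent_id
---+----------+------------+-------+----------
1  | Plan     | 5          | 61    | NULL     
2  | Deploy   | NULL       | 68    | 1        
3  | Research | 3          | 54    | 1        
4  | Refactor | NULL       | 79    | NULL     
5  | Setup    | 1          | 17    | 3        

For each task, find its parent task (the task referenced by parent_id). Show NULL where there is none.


This is a self-join: tasks is joined to a second copy of itself, matching each row's parent_id to another row's id. Use LEFT JOIN so rows with parent_id=NULL are kept.
  - task 1 (Plan): parent_id=NULL -> NULL
  - task 2 (Deploy): parent_id=1 -> Plan
  - task 3 (Research): parent_id=1 -> Plan
  - task 4 (Refactor): parent_id=NULL -> NULL
  - task 5 (Setup): parent_id=3 -> Research

SQL:
SELECT a.name AS item, b.name AS parent
FROM tasks a
LEFT JOIN tasks b ON a.parent_id = b.id

Result:
item     | parent  
---------+---------
Plan     | NULL    
Deploy   | Plan    
Research | Plan    
Refactor | NULL    
Setup    | Research


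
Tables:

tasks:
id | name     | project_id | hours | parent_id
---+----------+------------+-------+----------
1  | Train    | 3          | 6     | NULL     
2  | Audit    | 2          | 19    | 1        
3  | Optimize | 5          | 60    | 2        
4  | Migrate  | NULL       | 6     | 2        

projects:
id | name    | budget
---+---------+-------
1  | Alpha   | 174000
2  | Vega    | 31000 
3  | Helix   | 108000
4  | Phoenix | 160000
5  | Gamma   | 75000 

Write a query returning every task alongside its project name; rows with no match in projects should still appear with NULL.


LEFT JOIN keeps every row from tasks (the left table); where project_id has no match in projects, the project columns become NULL. Walk through each task:
  - task 1 (Train): project_id=3 -> matches Helix
  - task 2 (Audit): project_id=2 -> matches Vega
  - task 3 (Optimize): project_id=5 -> matches Gamma
  - task 4 (Migrate): project_id=NULL, no match -> kept with NULL
All 4 rows appear; 1 has NULL project.

SQL:
SELECT a.name, b.name AS project
FROM tasks a
LEFT JOIN projects b ON a.project_id = b.id

Result:
name     | project
---------+--------
Train    | Helix  
Audit    | Vega   
Optimize | Gamma  
Migrate  | NULL   


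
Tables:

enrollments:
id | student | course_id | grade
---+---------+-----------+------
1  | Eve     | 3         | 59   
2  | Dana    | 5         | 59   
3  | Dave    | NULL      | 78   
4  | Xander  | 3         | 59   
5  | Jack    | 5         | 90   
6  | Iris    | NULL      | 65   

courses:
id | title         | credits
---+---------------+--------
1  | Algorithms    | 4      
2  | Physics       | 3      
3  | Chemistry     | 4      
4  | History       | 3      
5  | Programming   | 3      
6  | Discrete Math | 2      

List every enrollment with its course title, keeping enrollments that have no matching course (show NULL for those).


LEFT JOIN keeps every row from enrollments (the left table); where course_id has no match in courses, the course columns become NULL. Walk through each enrollment:
  - enrollment 1 (Eve): course_id=3 -> matches Chemistry
  - enrollment 2 (Dana): course_id=5 -> matches Programming
  - enrollment 3 (Dave): course_id=NULL, no match -> kept with NULL
  - enrollment 4 (Xander): course_id=3 -> matches Chemistry
  - enrollment 5 (Jack): course_id=5 -> matches Programming
  - enrollment 6 (Iris): course_id=NULL, no match -> kept with NULL
All 6 rows appear; 2 have NULL course.

SQL:
SELECT a.student, b.title AS course
FROM enrollments a
LEFT JOIN courses b ON a.course_id = b.id

Result:
student | course     
--------+------------
Eve     | Chemistry  
Dana    | Programming
Dave    | NULL       
Xander  | Chemistry  
Jack    | Programming
Iris    | NULL       


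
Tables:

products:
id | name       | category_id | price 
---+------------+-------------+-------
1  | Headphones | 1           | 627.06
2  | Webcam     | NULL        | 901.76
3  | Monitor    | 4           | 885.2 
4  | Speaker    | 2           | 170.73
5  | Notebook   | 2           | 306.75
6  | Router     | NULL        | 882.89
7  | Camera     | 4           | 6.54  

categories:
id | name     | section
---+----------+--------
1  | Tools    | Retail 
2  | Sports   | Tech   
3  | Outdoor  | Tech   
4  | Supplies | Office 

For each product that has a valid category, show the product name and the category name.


INNER JOIN keeps only products rows whose category_id matches an id in categories. Walk through each product:
  - product 1 (Headphones): category_id=1 -> matches Tools
  - product 2 (Webcam): category_id=NULL, no match -> dropped
  - product 3 (Monitor): category_id=4 -> matches Supplies
  - product 4 (Speaker): category_id=2 -> matches Sports
  - product 5 (Notebook): category_id=2 -> matches Sports
  - product 6 (Router): category_id=NULL, no match -> dropped
  - product 7 (Camera): category_id=4 -> matches Supplies
So 2 of 7 rows are dropped.

SQL:
SELECT a.name, b.name AS category
FROM products a
INNER JOIN categories b ON a.category_id = b.id

Result:
name       | category
-----------+---------
Headphones | Tools   
Monitor    | Supplies
Speaker    | Sports  
Notebook   | Sports  
Camera     | Supplies


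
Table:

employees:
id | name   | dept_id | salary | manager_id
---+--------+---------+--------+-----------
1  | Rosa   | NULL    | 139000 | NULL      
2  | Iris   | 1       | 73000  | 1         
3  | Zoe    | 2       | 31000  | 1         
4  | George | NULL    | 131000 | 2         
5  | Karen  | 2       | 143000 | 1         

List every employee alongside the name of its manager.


This is a self-join: employees is joined to a second copy of itself, matching each row's manager_id to another row's id. Use LEFT JOIN so rows with manager_id=NULL are kept.
  - employee 1 (Rosa): manager_id=NULL -> NULL
  - employee 2 (Iris): manager_id=1 -> Rosa
  - employee 3 (Zoe): manager_id=1 -> Rosa
  - employee 4 (George): manager_id=2 -> Iris
  - employee 5 (Karen): manager_id=1 -> Rosa

SQL:
SELECT a.name AS item, b.name AS manager
FROM employees a
LEFT JOIN employees b ON a.manager_id = b.id

Result:
item   | manager
-------+--------
Rosa   | NULL   
Iris   | Rosa   
Zoe    | Rosa   
George | Iris   
Karen  | Rosa   


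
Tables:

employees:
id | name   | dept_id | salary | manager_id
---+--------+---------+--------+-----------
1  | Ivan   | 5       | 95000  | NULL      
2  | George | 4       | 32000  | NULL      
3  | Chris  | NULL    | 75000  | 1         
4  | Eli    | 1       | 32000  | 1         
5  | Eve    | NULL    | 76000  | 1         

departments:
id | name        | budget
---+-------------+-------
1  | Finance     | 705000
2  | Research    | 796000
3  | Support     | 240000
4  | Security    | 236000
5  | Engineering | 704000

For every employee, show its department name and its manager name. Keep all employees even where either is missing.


Two LEFT JOINs from the same base table employees: one to departments via dept_id, one to employees itself via manager_id. Both are LEFT so every employee is preserved.
Match against departments:
  - employee 1 (Ivan): dept_id=5 -> matches Engineering
  - employee 2 (George): dept_id=4 -> matches Security
  - employee 3 (Chris): dept_id=NULL, no match -> kept with NULL
  - employee 4 (Eli): dept_id=1 -> matches Finance
  - employee 5 (Eve): dept_id=NULL, no match -> kept with NULL
Match against employees (self):
  - employee 1 (Ivan): manager_id=NULL -> NULL
  - employee 2 (George): manager_id=NULL -> NULL
  - employee 3 (Chris): manager_id=1 -> Ivan
  - employee 4 (Eli): manager_id=1 -> Ivan
  - employee 5 (Eve): manager_id=1 -> Ivan

SQL:
SELECT a.name, b.name AS department, c.name AS manager
FROM employees a
LEFT JOIN departments b ON a.dept_id = b.id
LEFT JOIN employees c ON a.manager_id = c.id

Result:
name   | department  | manager
-------+-------------+--------
Ivan   | Engineering | NULL   
George | Security    | NULL   
Chris  | NULL        | Ivan   
Eli    | Finance     | Ivan   
Eve    | NULL        | Ivan   


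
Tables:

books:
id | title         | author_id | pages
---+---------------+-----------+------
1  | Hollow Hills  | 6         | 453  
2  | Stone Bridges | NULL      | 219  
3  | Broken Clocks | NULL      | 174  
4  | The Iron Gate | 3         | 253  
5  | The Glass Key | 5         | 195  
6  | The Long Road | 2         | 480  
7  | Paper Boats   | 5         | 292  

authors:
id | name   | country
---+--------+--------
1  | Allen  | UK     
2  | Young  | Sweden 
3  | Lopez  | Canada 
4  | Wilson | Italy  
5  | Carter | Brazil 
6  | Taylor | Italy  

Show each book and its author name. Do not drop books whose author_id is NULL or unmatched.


LEFT JOIN keeps every row from books (the left table); where author_id has no match in authors, the author columns become NULL. Walk through each book:
  - book 1 (Hollow Hills): author_id=6 -> matches Taylor
  - book 2 (Stone Bridges): author_id=NULL, no match -> kept with NULL
  - book 3 (Broken Clocks): author_id=NULL, no match -> kept with NULL
  - book 4 (The Iron Gate): author_id=3 -> matches Lopez
  - book 5 (The Glass Key): author_id=5 -> matches Carter
  - book 6 (The Long Road): author_id=2 -> matches Young
  - book 7 (Paper Boats): author_id=5 -> matches Carter
All 7 rows appear; 2 have NULL author.

SQL:
SELECT a.title, b.name AS author
FROM books a
LEFT JOIN authors b ON a.author_id = b.id

Result:
title         | author
--------------+-------
Hollow Hills  | Taylor
Stone Bridges | NULL  
Broken Clocks | NULL  
The Iron Gate | Lopez 
The Glass Key | Carter
The Long Road | Young 
Paper Boats   | Carter


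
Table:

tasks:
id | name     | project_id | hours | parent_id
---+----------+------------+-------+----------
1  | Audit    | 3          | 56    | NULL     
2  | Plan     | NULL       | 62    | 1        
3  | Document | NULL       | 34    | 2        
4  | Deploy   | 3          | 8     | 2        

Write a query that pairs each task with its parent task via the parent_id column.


This is a self-join: tasks is joined to a second copy of itself, matching each row's parent_id to another row's id. Use LEFT JOIN so rows with parent_id=NULL are kept.
  - task 1 (Audit): parent_id=NULL -> NULL
  - task 2 (Plan): parent_id=1 -> Audit
  - task 3 (Document): parent_id=2 -> Plan
  - task 4 (Deploy): parent_id=2 -> Plan

SQL:
SELECT a.name AS item, b.name AS parent
FROM tasks a
LEFT JOIN tasks b ON a.parent_id = b.id

Result:
item     | parent
---------+-------
Audit    | NULL  
Plan     | Audit 
Document | Plan  
Deploy   | Plan  
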